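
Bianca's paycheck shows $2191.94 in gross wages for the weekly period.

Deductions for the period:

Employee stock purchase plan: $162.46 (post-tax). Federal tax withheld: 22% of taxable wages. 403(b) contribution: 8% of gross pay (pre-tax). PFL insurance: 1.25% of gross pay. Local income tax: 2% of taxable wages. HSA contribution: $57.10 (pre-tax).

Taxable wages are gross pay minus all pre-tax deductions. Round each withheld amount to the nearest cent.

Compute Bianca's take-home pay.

HSA contribution: $57.10
403(b) contribution: $2191.94 × 0.08 = $175.36
Pre-tax total = $57.10 + $175.36 = $232.46
Taxable wages = $2191.94 − $232.46 = $1959.48
Federal tax withheld: $1959.48 × 0.22 = $431.09
Local income tax: $1959.48 × 0.02 = $39.19
PFL insurance: $2191.94 × 0.0125 = $27.40
Employee stock purchase plan: $162.46
Total deductions = $57.10 + $175.36 + $431.09 + $39.19 + $27.40 + $162.46 = $892.60
Net pay = $2191.94 − $892.60 = $1299.34

$1299.34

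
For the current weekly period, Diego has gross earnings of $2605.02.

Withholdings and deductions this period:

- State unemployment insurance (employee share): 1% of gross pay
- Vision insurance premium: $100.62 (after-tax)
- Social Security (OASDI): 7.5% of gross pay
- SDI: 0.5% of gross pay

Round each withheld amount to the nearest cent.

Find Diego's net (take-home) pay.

State unemployment insurance (employee share): $2605.02 × 0.01 = $26.05
SDI: $2605.02 × 0.005 = $13.03
Social Security (OASDI): $2605.02 × 0.075 = $195.38
Vision insurance premium: $100.62
Total deductions = $26.05 + $13.03 + $195.38 + $100.62 = $335.08
Net pay = $2605.02 − $335.08 = $2269.94

$2269.94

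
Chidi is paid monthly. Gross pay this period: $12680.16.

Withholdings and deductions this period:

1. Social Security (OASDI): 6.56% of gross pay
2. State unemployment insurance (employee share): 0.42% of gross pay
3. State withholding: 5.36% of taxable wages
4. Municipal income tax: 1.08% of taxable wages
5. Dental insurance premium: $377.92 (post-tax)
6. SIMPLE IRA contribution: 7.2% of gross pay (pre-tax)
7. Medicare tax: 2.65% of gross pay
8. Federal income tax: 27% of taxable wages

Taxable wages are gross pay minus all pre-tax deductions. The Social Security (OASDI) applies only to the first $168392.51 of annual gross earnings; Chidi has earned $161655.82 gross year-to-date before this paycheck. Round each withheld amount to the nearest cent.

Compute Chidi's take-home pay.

$6623.11

SIMPLE IRA contribution: $12680.16 × 0.072 = $912.97
Taxable wages = $12680.16 − $912.97 = $11767.19
Federal income tax: $11767.19 × 0.27 = $3177.14
State withholding: $11767.19 × 0.0536 = $630.72
Municipal income tax: $11767.19 × 0.0108 = $127.09
State unemployment insurance (employee share): $12680.16 × 0.0042 = $53.26
Medicare tax: $12680.16 × 0.0265 = $336.02
Social Security (OASDI): only $168392.51 − $161655.82 = $6736.69 of this check is subject → $6736.69 × 0.0656 = $441.93
Dental insurance premium: $377.92
Total deductions = $912.97 + $3177.14 + $630.72 + $127.09 + $53.26 + $336.02 + $441.93 + $377.92 = $6057.05
Net pay = $12680.16 − $6057.05 = $6623.11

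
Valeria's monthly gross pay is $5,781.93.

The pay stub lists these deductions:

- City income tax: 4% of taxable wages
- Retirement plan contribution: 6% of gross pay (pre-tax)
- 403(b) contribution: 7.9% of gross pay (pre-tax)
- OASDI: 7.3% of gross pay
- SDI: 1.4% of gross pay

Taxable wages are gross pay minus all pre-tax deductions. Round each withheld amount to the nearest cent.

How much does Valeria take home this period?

$4,276.08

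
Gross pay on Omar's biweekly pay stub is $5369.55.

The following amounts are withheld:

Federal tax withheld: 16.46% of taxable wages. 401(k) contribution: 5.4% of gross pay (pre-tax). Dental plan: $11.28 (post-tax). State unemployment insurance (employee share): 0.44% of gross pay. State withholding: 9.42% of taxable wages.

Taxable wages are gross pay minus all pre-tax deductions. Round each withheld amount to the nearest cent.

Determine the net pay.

$3730.08

401(k) contribution: $5369.55 × 0.054 = $289.96
Taxable wages = $5369.55 − $289.96 = $5079.59
State withholding: $5079.59 × 0.0942 = $478.50
Federal tax withheld: $5079.59 × 0.1646 = $836.10
State unemployment insurance (employee share): $5369.55 × 0.0044 = $23.63
Dental plan: $11.28
Total deductions = $289.96 + $478.50 + $836.10 + $23.63 + $11.28 = $1639.47
Net pay = $5369.55 − $1639.47 = $3730.08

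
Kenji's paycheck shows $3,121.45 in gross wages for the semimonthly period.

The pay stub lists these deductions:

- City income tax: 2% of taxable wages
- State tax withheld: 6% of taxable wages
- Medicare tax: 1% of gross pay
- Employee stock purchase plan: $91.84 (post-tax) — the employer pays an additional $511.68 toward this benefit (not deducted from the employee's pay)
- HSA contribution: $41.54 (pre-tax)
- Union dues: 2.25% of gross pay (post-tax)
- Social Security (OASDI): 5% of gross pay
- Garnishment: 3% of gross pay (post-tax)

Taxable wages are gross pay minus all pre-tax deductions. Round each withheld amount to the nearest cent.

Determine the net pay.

$2,390.53

HSA contribution: $41.54
Taxable wages = $3,121.45 − $41.54 = $3,079.91
City income tax: $3,079.91 × 0.02 = $61.60
State tax withheld: $3,079.91 × 0.06 = $184.79
Social Security (OASDI): $3,121.45 × 0.05 = $156.07
Medicare tax: $3,121.45 × 0.01 = $31.21
Garnishment: $3,121.45 × 0.03 = $93.64
Employee stock purchase plan: $91.84
Union dues: $3,121.45 × 0.0225 = $70.23
(Employer's $511.68 toward employee stock purchase plan is not withheld from the employee.)
Total deductions = $41.54 + $61.60 + $184.79 + $156.07 + $31.21 + $93.64 + $91.84 + $70.23 = $730.92
Net pay = $3,121.45 − $730.92 = $2,390.53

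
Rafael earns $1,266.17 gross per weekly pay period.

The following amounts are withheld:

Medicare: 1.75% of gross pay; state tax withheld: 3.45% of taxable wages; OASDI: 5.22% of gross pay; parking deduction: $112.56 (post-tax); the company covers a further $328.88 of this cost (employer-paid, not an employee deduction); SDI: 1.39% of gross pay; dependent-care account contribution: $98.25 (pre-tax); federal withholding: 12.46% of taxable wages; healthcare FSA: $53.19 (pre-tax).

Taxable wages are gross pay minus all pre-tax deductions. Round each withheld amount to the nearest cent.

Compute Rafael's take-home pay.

$718.96

Healthcare FSA: $53.19
Dependent-care account contribution: $98.25
Pre-tax total = $53.19 + $98.25 = $151.44
Taxable wages = $1,266.17 − $151.44 = $1,114.73
Federal withholding: $1,114.73 × 0.1246 = $138.90
State tax withheld: $1,114.73 × 0.0345 = $38.46
SDI: $1,266.17 × 0.0139 = $17.60
Medicare: $1,266.17 × 0.0175 = $22.16
OASDI: $1,266.17 × 0.0522 = $66.09
Parking deduction: $112.56
(Employer's $328.88 toward parking deduction is not withheld from the employee.)
Total deductions = $53.19 + $98.25 + $138.90 + $38.46 + $17.60 + $22.16 + $66.09 + $112.56 = $547.21
Net pay = $1,266.17 − $547.21 = $718.96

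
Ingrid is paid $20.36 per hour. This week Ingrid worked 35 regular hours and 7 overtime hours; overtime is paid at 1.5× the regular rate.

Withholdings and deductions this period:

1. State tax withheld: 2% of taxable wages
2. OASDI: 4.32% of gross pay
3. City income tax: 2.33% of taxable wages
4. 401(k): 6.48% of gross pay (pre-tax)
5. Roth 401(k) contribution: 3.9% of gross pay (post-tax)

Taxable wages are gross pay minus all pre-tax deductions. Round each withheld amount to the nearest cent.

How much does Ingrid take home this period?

Regular pay: 35 × $20.36 = $712.60
Overtime pay: 7 × $20.36 × 1.5 = $213.78
Gross pay = $712.60 + $213.78 = $926.38
401(k): $926.38 × 0.0648 = $60.03
Taxable wages = $926.38 − $60.03 = $866.35
State tax withheld: $866.35 × 0.02 = $17.33
City income tax: $866.35 × 0.0233 = $20.19
OASDI: $926.38 × 0.0432 = $40.02
Roth 401(k) contribution: $926.38 × 0.039 = $36.13
Total deductions = $60.03 + $17.33 + $20.19 + $40.02 + $36.13 = $173.70
Net pay = $926.38 − $173.70 = $752.68

$752.68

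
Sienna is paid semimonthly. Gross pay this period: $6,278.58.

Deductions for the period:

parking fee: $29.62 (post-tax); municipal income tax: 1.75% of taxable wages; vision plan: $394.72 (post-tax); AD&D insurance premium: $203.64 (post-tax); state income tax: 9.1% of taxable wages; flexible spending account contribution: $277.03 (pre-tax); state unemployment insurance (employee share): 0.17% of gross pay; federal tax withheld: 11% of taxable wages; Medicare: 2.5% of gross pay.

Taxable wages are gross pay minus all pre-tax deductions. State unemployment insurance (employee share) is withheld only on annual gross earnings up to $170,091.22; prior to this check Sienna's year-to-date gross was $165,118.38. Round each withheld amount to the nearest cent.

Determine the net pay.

Flexible spending account contribution: $277.03
Taxable wages = $6,278.58 − $277.03 = $6,001.55
State income tax: $6,001.55 × 0.091 = $546.14
Federal tax withheld: $6,001.55 × 0.11 = $660.17
Municipal income tax: $6,001.55 × 0.0175 = $105.03
Medicare: $6,278.58 × 0.025 = $156.96
State unemployment insurance (employee share): only $170,091.22 − $165,118.38 = $4,972.84 of this check is subject → $4,972.84 × 0.0017 = $8.45
AD&D insurance premium: $203.64
Vision plan: $394.72
Parking fee: $29.62
Total deductions = $277.03 + $546.14 + $660.17 + $105.03 + $156.96 + $8.45 + $203.64 + $394.72 + $29.62 = $2,381.76
Net pay = $6,278.58 − $2,381.76 = $3,896.82

$3,896.82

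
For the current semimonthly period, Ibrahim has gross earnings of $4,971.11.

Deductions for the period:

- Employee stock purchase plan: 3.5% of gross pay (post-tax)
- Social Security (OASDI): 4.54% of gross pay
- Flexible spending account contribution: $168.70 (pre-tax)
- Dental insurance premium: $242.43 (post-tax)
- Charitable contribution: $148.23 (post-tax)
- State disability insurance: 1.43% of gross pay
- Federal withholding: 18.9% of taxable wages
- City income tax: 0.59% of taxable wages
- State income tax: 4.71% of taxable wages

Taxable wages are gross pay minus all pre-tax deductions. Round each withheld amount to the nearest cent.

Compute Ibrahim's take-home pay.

Flexible spending account contribution: $168.70
Taxable wages = $4,971.11 − $168.70 = $4,802.41
State income tax: $4,802.41 × 0.0471 = $226.19
Federal withholding: $4,802.41 × 0.189 = $907.66
City income tax: $4,802.41 × 0.0059 = $28.33
Social Security (OASDI): $4,971.11 × 0.0454 = $225.69
State disability insurance: $4,971.11 × 0.0143 = $71.09
Charitable contribution: $148.23
Employee stock purchase plan: $4,971.11 × 0.035 = $173.99
Dental insurance premium: $242.43
Total deductions = $168.70 + $226.19 + $907.66 + $28.33 + $225.69 + $71.09 + $148.23 + $173.99 + $242.43 = $2,192.31
Net pay = $4,971.11 − $2,192.31 = $2,778.80

$2,778.80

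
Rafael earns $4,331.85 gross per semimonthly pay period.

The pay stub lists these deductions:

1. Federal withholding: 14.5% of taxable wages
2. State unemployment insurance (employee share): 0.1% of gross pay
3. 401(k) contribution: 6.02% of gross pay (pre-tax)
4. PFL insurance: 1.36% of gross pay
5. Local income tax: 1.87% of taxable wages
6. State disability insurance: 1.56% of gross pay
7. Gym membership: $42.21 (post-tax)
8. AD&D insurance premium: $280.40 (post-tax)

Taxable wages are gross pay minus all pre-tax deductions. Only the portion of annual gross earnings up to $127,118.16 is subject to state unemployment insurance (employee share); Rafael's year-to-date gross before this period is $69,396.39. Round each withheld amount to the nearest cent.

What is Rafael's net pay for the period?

$2,951.20

401(k) contribution: $4,331.85 × 0.0602 = $260.78
Taxable wages = $4,331.85 − $260.78 = $4,071.07
Federal withholding: $4,071.07 × 0.145 = $590.31
Local income tax: $4,071.07 × 0.0187 = $76.13
PFL insurance: $4,331.85 × 0.0136 = $58.91
State unemployment insurance (employee share): cap not yet reached, full $4,331.85 is subject → $4,331.85 × 0.001 = $4.33
State disability insurance: $4,331.85 × 0.0156 = $67.58
Gym membership: $42.21
AD&D insurance premium: $280.40
Total deductions = $260.78 + $590.31 + $76.13 + $58.91 + $4.33 + $67.58 + $42.21 + $280.40 = $1,380.65
Net pay = $4,331.85 − $1,380.65 = $2,951.20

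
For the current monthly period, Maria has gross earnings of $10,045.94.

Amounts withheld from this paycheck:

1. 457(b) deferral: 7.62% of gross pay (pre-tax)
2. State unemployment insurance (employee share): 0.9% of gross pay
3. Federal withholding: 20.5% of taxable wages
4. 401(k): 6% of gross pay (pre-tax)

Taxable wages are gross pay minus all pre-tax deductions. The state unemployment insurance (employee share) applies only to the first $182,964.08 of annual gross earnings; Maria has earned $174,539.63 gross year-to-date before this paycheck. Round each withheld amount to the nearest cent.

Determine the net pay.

$6,822.94

457(b) deferral: $10,045.94 × 0.0762 = $765.50
401(k): $10,045.94 × 0.06 = $602.76
Pre-tax total = $765.50 + $602.76 = $1,368.26
Taxable wages = $10,045.94 − $1,368.26 = $8,677.68
Federal withholding: $8,677.68 × 0.205 = $1,778.92
State unemployment insurance (employee share): only $182,964.08 − $174,539.63 = $8,424.45 of this check is subject → $8,424.45 × 0.009 = $75.82
Total deductions = $765.50 + $602.76 + $1,778.92 + $75.82 = $3,223.00
Net pay = $10,045.94 − $3,223.00 = $6,822.94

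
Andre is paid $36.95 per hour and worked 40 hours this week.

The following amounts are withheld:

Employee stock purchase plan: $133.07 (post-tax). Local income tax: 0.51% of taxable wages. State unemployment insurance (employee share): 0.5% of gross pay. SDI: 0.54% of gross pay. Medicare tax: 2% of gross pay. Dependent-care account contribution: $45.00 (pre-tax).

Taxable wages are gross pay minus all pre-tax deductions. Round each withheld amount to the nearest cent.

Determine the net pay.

$1,247.69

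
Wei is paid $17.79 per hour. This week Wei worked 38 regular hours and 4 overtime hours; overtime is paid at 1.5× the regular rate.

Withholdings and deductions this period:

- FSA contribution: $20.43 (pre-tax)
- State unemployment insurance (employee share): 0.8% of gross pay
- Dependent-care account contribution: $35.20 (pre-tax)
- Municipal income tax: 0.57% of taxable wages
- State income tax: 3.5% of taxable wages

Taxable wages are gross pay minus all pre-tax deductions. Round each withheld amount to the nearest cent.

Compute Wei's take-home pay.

$691.28

Regular pay: 38 × $17.79 = $676.02
Overtime pay: 4 × $17.79 × 1.5 = $106.74
Gross pay = $676.02 + $106.74 = $782.76
Dependent-care account contribution: $35.20
FSA contribution: $20.43
Pre-tax total = $35.20 + $20.43 = $55.63
Taxable wages = $782.76 − $55.63 = $727.13
State income tax: $727.13 × 0.035 = $25.45
Municipal income tax: $727.13 × 0.0057 = $4.14
State unemployment insurance (employee share): $782.76 × 0.008 = $6.26
Total deductions = $35.20 + $20.43 + $25.45 + $4.14 + $6.26 = $91.48
Net pay = $782.76 − $91.48 = $691.28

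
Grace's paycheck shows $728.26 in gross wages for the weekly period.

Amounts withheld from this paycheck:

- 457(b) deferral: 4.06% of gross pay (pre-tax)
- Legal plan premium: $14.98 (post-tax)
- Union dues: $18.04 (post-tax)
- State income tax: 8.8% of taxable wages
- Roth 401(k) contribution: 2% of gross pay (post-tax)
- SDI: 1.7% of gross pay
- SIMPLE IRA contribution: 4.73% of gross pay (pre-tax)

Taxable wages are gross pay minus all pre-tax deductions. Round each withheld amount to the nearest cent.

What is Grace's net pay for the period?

$545.82

457(b) deferral: $728.26 × 0.0406 = $29.57
SIMPLE IRA contribution: $728.26 × 0.0473 = $34.45
Pre-tax total = $29.57 + $34.45 = $64.02
Taxable wages = $728.26 − $64.02 = $664.24
State income tax: $664.24 × 0.088 = $58.45
SDI: $728.26 × 0.017 = $12.38
Union dues: $18.04
Legal plan premium: $14.98
Roth 401(k) contribution: $728.26 × 0.02 = $14.57
Total deductions = $29.57 + $34.45 + $58.45 + $12.38 + $18.04 + $14.98 + $14.57 = $182.44
Net pay = $728.26 − $182.44 = $545.82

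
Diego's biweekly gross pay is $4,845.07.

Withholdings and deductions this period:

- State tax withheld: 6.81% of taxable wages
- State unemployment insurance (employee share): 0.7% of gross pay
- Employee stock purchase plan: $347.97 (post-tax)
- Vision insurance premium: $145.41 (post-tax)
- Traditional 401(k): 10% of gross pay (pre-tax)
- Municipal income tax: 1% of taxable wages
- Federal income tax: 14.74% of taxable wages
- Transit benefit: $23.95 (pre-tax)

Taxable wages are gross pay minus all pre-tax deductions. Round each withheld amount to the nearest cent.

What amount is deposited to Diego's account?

Transit benefit: $23.95
Traditional 401(k): $4,845.07 × 0.1 = $484.51
Pre-tax total = $23.95 + $484.51 = $508.46
Taxable wages = $4,845.07 − $508.46 = $4,336.61
State tax withheld: $4,336.61 × 0.0681 = $295.32
Municipal income tax: $4,336.61 × 0.01 = $43.37
Federal income tax: $4,336.61 × 0.1474 = $639.22
State unemployment insurance (employee share): $4,845.07 × 0.007 = $33.92
Employee stock purchase plan: $347.97
Vision insurance premium: $145.41
Total deductions = $23.95 + $484.51 + $295.32 + $43.37 + $639.22 + $33.92 + $347.97 + $145.41 = $2,013.67
Net pay = $4,845.07 − $2,013.67 = $2,831.40

$2,831.40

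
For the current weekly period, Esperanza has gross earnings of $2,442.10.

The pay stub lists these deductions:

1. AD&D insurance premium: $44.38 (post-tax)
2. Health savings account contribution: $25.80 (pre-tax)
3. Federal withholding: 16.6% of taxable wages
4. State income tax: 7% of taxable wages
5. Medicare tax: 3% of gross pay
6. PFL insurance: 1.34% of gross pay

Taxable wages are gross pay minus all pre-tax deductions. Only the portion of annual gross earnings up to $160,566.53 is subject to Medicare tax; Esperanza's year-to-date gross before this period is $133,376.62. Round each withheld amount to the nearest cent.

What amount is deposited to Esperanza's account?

Health savings account contribution: $25.80
Taxable wages = $2,442.10 − $25.80 = $2,416.30
Federal withholding: $2,416.30 × 0.166 = $401.11
State income tax: $2,416.30 × 0.07 = $169.14
PFL insurance: $2,442.10 × 0.0134 = $32.72
Medicare tax: cap not yet reached, full $2,442.10 is subject → $2,442.10 × 0.03 = $73.26
AD&D insurance premium: $44.38
Total deductions = $25.80 + $401.11 + $169.14 + $32.72 + $73.26 + $44.38 = $746.41
Net pay = $2,442.10 − $746.41 = $1,695.69

$1,695.69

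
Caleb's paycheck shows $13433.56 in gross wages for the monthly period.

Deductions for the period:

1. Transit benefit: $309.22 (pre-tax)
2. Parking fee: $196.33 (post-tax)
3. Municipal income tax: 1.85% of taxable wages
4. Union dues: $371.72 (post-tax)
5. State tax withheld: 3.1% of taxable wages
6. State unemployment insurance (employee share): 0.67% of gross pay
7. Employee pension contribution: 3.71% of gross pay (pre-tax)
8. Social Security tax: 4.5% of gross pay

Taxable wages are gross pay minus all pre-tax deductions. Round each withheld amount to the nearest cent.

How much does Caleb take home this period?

$10738.41

Employee pension contribution: $13433.56 × 0.0371 = $498.39
Transit benefit: $309.22
Pre-tax total = $498.39 + $309.22 = $807.61
Taxable wages = $13433.56 − $807.61 = $12625.95
State tax withheld: $12625.95 × 0.031 = $391.40
Municipal income tax: $12625.95 × 0.0185 = $233.58
Social Security tax: $13433.56 × 0.045 = $604.51
State unemployment insurance (employee share): $13433.56 × 0.0067 = $90.00
Parking fee: $196.33
Union dues: $371.72
Total deductions = $498.39 + $309.22 + $391.40 + $233.58 + $604.51 + $90.00 + $196.33 + $371.72 = $2695.15
Net pay = $13433.56 − $2695.15 = $10738.41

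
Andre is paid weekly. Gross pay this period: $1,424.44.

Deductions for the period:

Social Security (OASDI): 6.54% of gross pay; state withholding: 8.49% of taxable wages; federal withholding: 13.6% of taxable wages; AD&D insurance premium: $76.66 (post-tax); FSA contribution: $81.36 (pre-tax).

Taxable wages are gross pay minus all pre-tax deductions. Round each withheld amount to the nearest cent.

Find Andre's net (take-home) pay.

$876.57

FSA contribution: $81.36
Taxable wages = $1,424.44 − $81.36 = $1,343.08
Federal withholding: $1,343.08 × 0.136 = $182.66
State withholding: $1,343.08 × 0.0849 = $114.03
Social Security (OASDI): $1,424.44 × 0.0654 = $93.16
AD&D insurance premium: $76.66
Total deductions = $81.36 + $182.66 + $114.03 + $93.16 + $76.66 = $547.87
Net pay = $1,424.44 − $547.87 = $876.57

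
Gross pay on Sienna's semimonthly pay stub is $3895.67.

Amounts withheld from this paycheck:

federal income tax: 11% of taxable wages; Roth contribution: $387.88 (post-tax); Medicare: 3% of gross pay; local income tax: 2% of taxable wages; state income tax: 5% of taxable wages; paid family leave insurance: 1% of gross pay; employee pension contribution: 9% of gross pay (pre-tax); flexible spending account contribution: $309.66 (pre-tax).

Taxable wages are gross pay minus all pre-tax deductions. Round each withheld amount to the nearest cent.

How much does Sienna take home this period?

$2109.32

Employee pension contribution: $3895.67 × 0.09 = $350.61
Flexible spending account contribution: $309.66
Pre-tax total = $350.61 + $309.66 = $660.27
Taxable wages = $3895.67 − $660.27 = $3235.40
Local income tax: $3235.40 × 0.02 = $64.71
State income tax: $3235.40 × 0.05 = $161.77
Federal income tax: $3235.40 × 0.11 = $355.89
Paid family leave insurance: $3895.67 × 0.01 = $38.96
Medicare: $3895.67 × 0.03 = $116.87
Roth contribution: $387.88
Total deductions = $350.61 + $309.66 + $64.71 + $161.77 + $355.89 + $38.96 + $116.87 + $387.88 = $1786.35
Net pay = $3895.67 − $1786.35 = $2109.32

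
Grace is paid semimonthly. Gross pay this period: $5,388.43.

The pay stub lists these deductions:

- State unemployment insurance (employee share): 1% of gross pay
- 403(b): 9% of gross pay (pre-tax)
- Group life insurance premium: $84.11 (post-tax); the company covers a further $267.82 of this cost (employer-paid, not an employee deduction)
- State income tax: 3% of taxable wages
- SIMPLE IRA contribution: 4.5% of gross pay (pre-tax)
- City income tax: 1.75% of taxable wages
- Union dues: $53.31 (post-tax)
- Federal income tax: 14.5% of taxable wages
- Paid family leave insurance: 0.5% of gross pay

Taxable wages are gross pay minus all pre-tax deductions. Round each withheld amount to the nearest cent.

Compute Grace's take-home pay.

$3,545.51

403(b): $5,388.43 × 0.09 = $484.96
SIMPLE IRA contribution: $5,388.43 × 0.045 = $242.48
Pre-tax total = $484.96 + $242.48 = $727.44
Taxable wages = $5,388.43 − $727.44 = $4,660.99
State income tax: $4,660.99 × 0.03 = $139.83
Federal income tax: $4,660.99 × 0.145 = $675.84
City income tax: $4,660.99 × 0.0175 = $81.57
Paid family leave insurance: $5,388.43 × 0.005 = $26.94
State unemployment insurance (employee share): $5,388.43 × 0.01 = $53.88
Group life insurance premium: $84.11
Union dues: $53.31
(Employer's $267.82 toward group life insurance premium is not withheld from the employee.)
Total deductions = $484.96 + $242.48 + $139.83 + $675.84 + $81.57 + $26.94 + $53.88 + $84.11 + $53.31 = $1,842.92
Net pay = $5,388.43 − $1,842.92 = $3,545.51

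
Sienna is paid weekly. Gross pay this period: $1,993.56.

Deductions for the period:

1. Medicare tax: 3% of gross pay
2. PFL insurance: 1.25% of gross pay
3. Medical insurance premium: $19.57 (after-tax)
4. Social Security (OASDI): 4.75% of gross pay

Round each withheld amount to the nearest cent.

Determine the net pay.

Social Security (OASDI): $1,993.56 × 0.0475 = $94.69
Medicare tax: $1,993.56 × 0.03 = $59.81
PFL insurance: $1,993.56 × 0.0125 = $24.92
Medical insurance premium: $19.57
Total deductions = $94.69 + $59.81 + $24.92 + $19.57 = $198.99
Net pay = $1,993.56 − $198.99 = $1,794.57

$1,794.57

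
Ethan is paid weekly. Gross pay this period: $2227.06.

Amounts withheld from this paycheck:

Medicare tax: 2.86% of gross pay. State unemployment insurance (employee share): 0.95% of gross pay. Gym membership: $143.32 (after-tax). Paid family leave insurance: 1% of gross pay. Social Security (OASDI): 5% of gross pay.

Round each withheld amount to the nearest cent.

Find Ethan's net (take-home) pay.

Paid family leave insurance: $2227.06 × 0.01 = $22.27
State unemployment insurance (employee share): $2227.06 × 0.0095 = $21.16
Social Security (OASDI): $2227.06 × 0.05 = $111.35
Medicare tax: $2227.06 × 0.0286 = $63.69
Gym membership: $143.32
Total deductions = $22.27 + $21.16 + $111.35 + $63.69 + $143.32 = $361.79
Net pay = $2227.06 − $361.79 = $1865.27

$1865.27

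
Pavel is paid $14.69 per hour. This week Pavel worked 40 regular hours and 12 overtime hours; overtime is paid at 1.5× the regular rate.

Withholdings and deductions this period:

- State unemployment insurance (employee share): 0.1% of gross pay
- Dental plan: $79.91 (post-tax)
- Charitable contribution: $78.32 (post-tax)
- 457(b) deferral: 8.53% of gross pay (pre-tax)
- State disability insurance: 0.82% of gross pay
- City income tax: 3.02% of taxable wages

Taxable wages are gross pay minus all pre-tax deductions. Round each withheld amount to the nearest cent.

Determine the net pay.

$589.73

Regular pay: 40 × $14.69 = $587.60
Overtime pay: 12 × $14.69 × 1.5 = $264.42
Gross pay = $587.60 + $264.42 = $852.02
457(b) deferral: $852.02 × 0.0853 = $72.68
Taxable wages = $852.02 − $72.68 = $779.34
City income tax: $779.34 × 0.0302 = $23.54
State unemployment insurance (employee share): $852.02 × 0.001 = $0.85
State disability insurance: $852.02 × 0.0082 = $6.99
Charitable contribution: $78.32
Dental plan: $79.91
Total deductions = $72.68 + $23.54 + $0.85 + $6.99 + $78.32 + $79.91 = $262.29
Net pay = $852.02 − $262.29 = $589.73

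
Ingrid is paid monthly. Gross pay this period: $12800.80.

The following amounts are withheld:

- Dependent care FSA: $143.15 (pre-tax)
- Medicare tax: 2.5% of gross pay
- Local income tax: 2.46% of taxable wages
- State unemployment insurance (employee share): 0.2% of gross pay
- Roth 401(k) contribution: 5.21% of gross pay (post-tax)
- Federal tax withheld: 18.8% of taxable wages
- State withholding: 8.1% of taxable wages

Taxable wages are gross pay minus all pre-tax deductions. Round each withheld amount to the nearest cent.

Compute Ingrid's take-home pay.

$7928.82

Dependent care FSA: $143.15
Taxable wages = $12800.80 − $143.15 = $12657.65
Federal tax withheld: $12657.65 × 0.188 = $2379.64
State withholding: $12657.65 × 0.081 = $1025.27
Local income tax: $12657.65 × 0.0246 = $311.38
State unemployment insurance (employee share): $12800.80 × 0.002 = $25.60
Medicare tax: $12800.80 × 0.025 = $320.02
Roth 401(k) contribution: $12800.80 × 0.0521 = $666.92
Total deductions = $143.15 + $2379.64 + $1025.27 + $311.38 + $25.60 + $320.02 + $666.92 = $4871.98
Net pay = $12800.80 − $4871.98 = $7928.82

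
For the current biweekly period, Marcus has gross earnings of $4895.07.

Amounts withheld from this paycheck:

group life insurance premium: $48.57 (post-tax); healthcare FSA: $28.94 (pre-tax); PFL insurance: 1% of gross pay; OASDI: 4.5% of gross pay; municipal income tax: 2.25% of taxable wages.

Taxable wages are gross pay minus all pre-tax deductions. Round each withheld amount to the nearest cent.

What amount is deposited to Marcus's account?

$4438.84

Healthcare FSA: $28.94
Taxable wages = $4895.07 − $28.94 = $4866.13
Municipal income tax: $4866.13 × 0.0225 = $109.49
PFL insurance: $4895.07 × 0.01 = $48.95
OASDI: $4895.07 × 0.045 = $220.28
Group life insurance premium: $48.57
Total deductions = $28.94 + $109.49 + $48.95 + $220.28 + $48.57 = $456.23
Net pay = $4895.07 − $456.23 = $4438.84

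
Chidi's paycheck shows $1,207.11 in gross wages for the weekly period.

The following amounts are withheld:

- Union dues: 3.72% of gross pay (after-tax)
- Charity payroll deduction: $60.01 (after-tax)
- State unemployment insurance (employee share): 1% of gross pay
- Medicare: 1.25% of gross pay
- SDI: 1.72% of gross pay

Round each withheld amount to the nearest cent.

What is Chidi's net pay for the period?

$1,054.28

State unemployment insurance (employee share): $1,207.11 × 0.01 = $12.07
Medicare: $1,207.11 × 0.0125 = $15.09
SDI: $1,207.11 × 0.0172 = $20.76
Charity payroll deduction: $60.01
Union dues: $1,207.11 × 0.0372 = $44.90
Total deductions = $12.07 + $15.09 + $20.76 + $60.01 + $44.90 = $152.83
Net pay = $1,207.11 − $152.83 = $1,054.28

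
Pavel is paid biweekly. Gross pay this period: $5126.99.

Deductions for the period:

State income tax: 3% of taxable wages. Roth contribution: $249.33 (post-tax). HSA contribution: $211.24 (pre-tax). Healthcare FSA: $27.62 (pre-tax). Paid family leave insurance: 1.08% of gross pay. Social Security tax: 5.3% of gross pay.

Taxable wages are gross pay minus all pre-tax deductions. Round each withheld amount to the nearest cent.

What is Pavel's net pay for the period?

$4165.06

Healthcare FSA: $27.62
HSA contribution: $211.24
Pre-tax total = $27.62 + $211.24 = $238.86
Taxable wages = $5126.99 − $238.86 = $4888.13
State income tax: $4888.13 × 0.03 = $146.64
Social Security tax: $5126.99 × 0.053 = $271.73
Paid family leave insurance: $5126.99 × 0.0108 = $55.37
Roth contribution: $249.33
Total deductions = $27.62 + $211.24 + $146.64 + $271.73 + $55.37 + $249.33 = $961.93
Net pay = $5126.99 − $961.93 = $4165.06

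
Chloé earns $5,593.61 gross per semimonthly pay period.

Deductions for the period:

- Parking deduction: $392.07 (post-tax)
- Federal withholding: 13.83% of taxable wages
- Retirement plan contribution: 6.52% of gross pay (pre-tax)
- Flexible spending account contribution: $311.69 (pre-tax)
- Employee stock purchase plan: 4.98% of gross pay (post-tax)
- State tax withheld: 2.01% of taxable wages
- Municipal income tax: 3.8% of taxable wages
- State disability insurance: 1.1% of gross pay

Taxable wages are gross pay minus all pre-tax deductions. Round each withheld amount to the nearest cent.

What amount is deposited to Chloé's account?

$3,219.32

Retirement plan contribution: $5,593.61 × 0.0652 = $364.70
Flexible spending account contribution: $311.69
Pre-tax total = $364.70 + $311.69 = $676.39
Taxable wages = $5,593.61 − $676.39 = $4,917.22
State tax withheld: $4,917.22 × 0.0201 = $98.84
Federal withholding: $4,917.22 × 0.1383 = $680.05
Municipal income tax: $4,917.22 × 0.038 = $186.85
State disability insurance: $5,593.61 × 0.011 = $61.53
Employee stock purchase plan: $5,593.61 × 0.0498 = $278.56
Parking deduction: $392.07
Total deductions = $364.70 + $311.69 + $98.84 + $680.05 + $186.85 + $61.53 + $278.56 + $392.07 = $2,374.29
Net pay = $5,593.61 − $2,374.29 = $3,219.32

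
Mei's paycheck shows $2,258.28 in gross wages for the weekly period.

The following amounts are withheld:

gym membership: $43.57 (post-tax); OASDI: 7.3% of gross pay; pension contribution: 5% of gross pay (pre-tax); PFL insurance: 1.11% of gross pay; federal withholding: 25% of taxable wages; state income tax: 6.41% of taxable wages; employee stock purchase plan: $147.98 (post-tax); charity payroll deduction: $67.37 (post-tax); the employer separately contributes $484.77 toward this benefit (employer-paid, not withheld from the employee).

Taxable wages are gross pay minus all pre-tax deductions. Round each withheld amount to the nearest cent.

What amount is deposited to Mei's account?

$1,022.67

Pension contribution: $2,258.28 × 0.05 = $112.91
Taxable wages = $2,258.28 − $112.91 = $2,145.37
Federal withholding: $2,145.37 × 0.25 = $536.34
State income tax: $2,145.37 × 0.0641 = $137.52
PFL insurance: $2,258.28 × 0.0111 = $25.07
OASDI: $2,258.28 × 0.073 = $164.85
Gym membership: $43.57
Employee stock purchase plan: $147.98
Charity payroll deduction: $67.37
(Employer's $484.77 toward charity payroll deduction is not withheld from the employee.)
Total deductions = $112.91 + $536.34 + $137.52 + $25.07 + $164.85 + $43.57 + $147.98 + $67.37 = $1,235.61
Net pay = $2,258.28 − $1,235.61 = $1,022.67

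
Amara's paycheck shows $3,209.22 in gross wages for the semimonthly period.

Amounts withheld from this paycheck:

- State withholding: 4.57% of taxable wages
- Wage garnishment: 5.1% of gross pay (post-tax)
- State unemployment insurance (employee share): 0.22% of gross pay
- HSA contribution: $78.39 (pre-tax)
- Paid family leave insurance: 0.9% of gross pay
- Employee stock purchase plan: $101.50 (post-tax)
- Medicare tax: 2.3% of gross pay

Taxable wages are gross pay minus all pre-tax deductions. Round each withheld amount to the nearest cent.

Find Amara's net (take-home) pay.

$2,612.83

HSA contribution: $78.39
Taxable wages = $3,209.22 − $78.39 = $3,130.83
State withholding: $3,130.83 × 0.0457 = $143.08
Paid family leave insurance: $3,209.22 × 0.009 = $28.88
Medicare tax: $3,209.22 × 0.023 = $73.81
State unemployment insurance (employee share): $3,209.22 × 0.0022 = $7.06
Employee stock purchase plan: $101.50
Wage garnishment: $3,209.22 × 0.051 = $163.67
Total deductions = $78.39 + $143.08 + $28.88 + $73.81 + $7.06 + $101.50 + $163.67 = $596.39
Net pay = $3,209.22 − $596.39 = $2,612.83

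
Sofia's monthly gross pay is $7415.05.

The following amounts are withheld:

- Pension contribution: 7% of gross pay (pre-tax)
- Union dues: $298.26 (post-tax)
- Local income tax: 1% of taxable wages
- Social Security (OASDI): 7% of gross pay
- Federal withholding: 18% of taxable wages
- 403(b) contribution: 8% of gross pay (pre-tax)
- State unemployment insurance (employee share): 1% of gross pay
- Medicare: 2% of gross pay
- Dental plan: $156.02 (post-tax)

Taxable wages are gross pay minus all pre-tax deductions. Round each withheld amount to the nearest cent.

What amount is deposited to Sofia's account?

$3909.49

403(b) contribution: $7415.05 × 0.08 = $593.20
Pension contribution: $7415.05 × 0.07 = $519.05
Pre-tax total = $593.20 + $519.05 = $1112.25
Taxable wages = $7415.05 − $1112.25 = $6302.80
Local income tax: $6302.80 × 0.01 = $63.03
Federal withholding: $6302.80 × 0.18 = $1134.50
State unemployment insurance (employee share): $7415.05 × 0.01 = $74.15
Social Security (OASDI): $7415.05 × 0.07 = $519.05
Medicare: $7415.05 × 0.02 = $148.30
Union dues: $298.26
Dental plan: $156.02
Total deductions = $593.20 + $519.05 + $63.03 + $1134.50 + $74.15 + $519.05 + $148.30 + $298.26 + $156.02 = $3505.56
Net pay = $7415.05 − $3505.56 = $3909.49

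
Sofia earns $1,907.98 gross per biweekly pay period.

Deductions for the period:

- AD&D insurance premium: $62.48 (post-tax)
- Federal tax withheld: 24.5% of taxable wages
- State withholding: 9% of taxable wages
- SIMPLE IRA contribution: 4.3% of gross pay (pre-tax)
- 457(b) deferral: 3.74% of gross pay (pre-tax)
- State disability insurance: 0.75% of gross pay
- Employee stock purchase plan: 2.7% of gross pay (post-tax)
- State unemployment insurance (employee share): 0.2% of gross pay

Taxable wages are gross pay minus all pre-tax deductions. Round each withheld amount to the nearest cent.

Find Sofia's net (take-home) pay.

$1,034.67

457(b) deferral: $1,907.98 × 0.0374 = $71.36
SIMPLE IRA contribution: $1,907.98 × 0.043 = $82.04
Pre-tax total = $71.36 + $82.04 = $153.40
Taxable wages = $1,907.98 − $153.40 = $1,754.58
Federal tax withheld: $1,754.58 × 0.245 = $429.87
State withholding: $1,754.58 × 0.09 = $157.91
State disability insurance: $1,907.98 × 0.0075 = $14.31
State unemployment insurance (employee share): $1,907.98 × 0.002 = $3.82
Employee stock purchase plan: $1,907.98 × 0.027 = $51.52
AD&D insurance premium: $62.48
Total deductions = $71.36 + $82.04 + $429.87 + $157.91 + $14.31 + $3.82 + $51.52 + $62.48 = $873.31
Net pay = $1,907.98 − $873.31 = $1,034.67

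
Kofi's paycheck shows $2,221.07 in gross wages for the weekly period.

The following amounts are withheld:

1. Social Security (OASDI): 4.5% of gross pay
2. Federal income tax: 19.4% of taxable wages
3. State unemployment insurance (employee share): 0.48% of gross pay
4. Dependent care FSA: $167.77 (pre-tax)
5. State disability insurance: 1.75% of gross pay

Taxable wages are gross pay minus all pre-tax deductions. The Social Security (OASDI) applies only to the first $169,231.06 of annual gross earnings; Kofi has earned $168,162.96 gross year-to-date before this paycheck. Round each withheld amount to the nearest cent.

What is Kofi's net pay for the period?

$1,557.37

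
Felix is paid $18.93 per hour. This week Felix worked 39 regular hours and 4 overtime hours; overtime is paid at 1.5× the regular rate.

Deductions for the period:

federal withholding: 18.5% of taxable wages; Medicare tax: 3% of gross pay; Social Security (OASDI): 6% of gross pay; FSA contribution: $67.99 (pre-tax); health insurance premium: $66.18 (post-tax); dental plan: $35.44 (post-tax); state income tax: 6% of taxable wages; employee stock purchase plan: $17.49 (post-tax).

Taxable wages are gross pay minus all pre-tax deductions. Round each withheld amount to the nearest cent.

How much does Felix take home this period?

$396.04

Regular pay: 39 × $18.93 = $738.27
Overtime pay: 4 × $18.93 × 1.5 = $113.58
Gross pay = $738.27 + $113.58 = $851.85
FSA contribution: $67.99
Taxable wages = $851.85 − $67.99 = $783.86
State income tax: $783.86 × 0.06 = $47.03
Federal withholding: $783.86 × 0.185 = $145.01
Medicare tax: $851.85 × 0.03 = $25.56
Social Security (OASDI): $851.85 × 0.06 = $51.11
Dental plan: $35.44
Health insurance premium: $66.18
Employee stock purchase plan: $17.49
Total deductions = $67.99 + $47.03 + $145.01 + $25.56 + $51.11 + $35.44 + $66.18 + $17.49 = $455.81
Net pay = $851.85 − $455.81 = $396.04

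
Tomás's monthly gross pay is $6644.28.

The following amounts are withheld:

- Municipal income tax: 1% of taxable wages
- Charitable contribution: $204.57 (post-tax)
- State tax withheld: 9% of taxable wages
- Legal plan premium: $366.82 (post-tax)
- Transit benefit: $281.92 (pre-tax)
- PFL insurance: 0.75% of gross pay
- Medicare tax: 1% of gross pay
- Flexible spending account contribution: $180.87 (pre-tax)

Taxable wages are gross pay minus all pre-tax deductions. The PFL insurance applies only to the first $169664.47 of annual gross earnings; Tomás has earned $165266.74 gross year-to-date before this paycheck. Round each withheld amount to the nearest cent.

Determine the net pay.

$4892.54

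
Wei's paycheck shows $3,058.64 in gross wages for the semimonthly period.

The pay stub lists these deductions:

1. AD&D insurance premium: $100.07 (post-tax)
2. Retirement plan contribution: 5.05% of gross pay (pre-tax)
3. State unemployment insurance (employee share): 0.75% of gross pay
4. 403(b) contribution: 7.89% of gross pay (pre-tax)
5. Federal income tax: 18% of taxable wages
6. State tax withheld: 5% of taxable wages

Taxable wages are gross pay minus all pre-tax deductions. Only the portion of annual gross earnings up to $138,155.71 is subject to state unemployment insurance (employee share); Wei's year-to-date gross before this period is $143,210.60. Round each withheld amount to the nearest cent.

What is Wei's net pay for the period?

$1,950.33

Retirement plan contribution: $3,058.64 × 0.0505 = $154.46
403(b) contribution: $3,058.64 × 0.0789 = $241.33
Pre-tax total = $154.46 + $241.33 = $395.79
Taxable wages = $3,058.64 − $395.79 = $2,662.85
Federal income tax: $2,662.85 × 0.18 = $479.31
State tax withheld: $2,662.85 × 0.05 = $133.14
State unemployment insurance (employee share): annual cap $138,155.71 already reached (YTD $143,210.60), so $0.00
AD&D insurance premium: $100.07
Total deductions = $154.46 + $241.33 + $479.31 + $133.14 + $0.00 + $100.07 = $1,108.31
Net pay = $3,058.64 − $1,108.31 = $1,950.33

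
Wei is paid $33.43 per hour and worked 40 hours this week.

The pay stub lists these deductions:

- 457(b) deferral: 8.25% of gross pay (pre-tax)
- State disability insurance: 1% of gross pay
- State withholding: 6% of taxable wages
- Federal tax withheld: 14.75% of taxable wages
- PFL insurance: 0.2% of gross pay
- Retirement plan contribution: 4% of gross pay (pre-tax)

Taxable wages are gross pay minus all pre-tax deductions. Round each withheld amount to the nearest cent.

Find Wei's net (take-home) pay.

$913.87

Gross pay: 40 × $33.43 = $1,337.20
457(b) deferral: $1,337.20 × 0.0825 = $110.32
Retirement plan contribution: $1,337.20 × 0.04 = $53.49
Pre-tax total = $110.32 + $53.49 = $163.81
Taxable wages = $1,337.20 − $163.81 = $1,173.39
Federal tax withheld: $1,173.39 × 0.1475 = $173.08
State withholding: $1,173.39 × 0.06 = $70.40
State disability insurance: $1,337.20 × 0.01 = $13.37
PFL insurance: $1,337.20 × 0.002 = $2.67
Total deductions = $110.32 + $53.49 + $173.08 + $70.40 + $13.37 + $2.67 = $423.33
Net pay = $1,337.20 − $423.33 = $913.87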